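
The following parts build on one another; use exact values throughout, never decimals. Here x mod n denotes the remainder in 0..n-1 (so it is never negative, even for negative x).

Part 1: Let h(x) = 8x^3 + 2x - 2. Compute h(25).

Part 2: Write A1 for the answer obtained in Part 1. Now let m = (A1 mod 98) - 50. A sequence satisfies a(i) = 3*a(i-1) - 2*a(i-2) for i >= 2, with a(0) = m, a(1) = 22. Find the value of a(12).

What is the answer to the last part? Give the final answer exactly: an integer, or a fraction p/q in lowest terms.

Part 1: 8*(25)^3 + 2*(25)^1 - 2 = (125000) + (50) + (-2) = 125048; answer 125048
Part 2: A1 = 125048; m = -50; a(2) = 3*(22) - 2*(-50) = 166; iterating: a(2)=166, a(3)=454, a(4)=1030, a(5)=2182, a(6)=4486, a(7)=9094, a(8)=18310, a(9)=36742, a(10)=73606, a(11)=147334, a(12)=294790; answer 294790

294790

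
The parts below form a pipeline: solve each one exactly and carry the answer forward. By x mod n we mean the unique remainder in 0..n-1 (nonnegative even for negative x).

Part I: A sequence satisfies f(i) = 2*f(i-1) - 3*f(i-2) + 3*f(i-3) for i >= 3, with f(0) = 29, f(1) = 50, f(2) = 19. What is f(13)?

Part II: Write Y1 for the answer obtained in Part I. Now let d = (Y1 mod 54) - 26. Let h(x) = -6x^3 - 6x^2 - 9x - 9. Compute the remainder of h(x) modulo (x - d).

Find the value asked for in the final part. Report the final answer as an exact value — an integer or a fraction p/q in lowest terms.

Part I: f(3) = 2*(19) - 3*(50) + 3*(29) = -25; iterating: f(3)=-25, f(4)=43, f(5)=218, f(6)=232, f(7)=-61, f(8)=-164, f(9)=551, f(10)=1411, f(11)=677, f(12)=-1226, f(13)=-250; answer -250
Part II: Y1 = -250; d = -6; remainder = value at the root: -6*(-6)^3 - 6*(-6)^2 - 9*(-6)^1 - 9 = (1296) + (-216) + (54) + (-9) = 1125; answer 1125

1125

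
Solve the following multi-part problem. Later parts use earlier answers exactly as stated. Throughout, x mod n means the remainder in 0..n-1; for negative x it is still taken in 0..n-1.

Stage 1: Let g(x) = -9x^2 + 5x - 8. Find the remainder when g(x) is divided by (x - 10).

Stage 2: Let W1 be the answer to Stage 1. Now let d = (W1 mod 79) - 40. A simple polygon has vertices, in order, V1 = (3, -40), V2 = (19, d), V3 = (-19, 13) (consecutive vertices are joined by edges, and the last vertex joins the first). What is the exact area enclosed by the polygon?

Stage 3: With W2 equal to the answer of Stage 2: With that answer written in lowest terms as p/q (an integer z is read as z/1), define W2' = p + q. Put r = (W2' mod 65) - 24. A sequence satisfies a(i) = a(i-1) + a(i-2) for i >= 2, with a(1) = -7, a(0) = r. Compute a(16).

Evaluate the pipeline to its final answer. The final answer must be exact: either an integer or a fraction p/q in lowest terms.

Stage 1: remainder = value at the root: -9*(10)^2 + 5*(10)^1 - 8 = (-900) + (50) + (-8) = -858; answer -858
Stage 2: W1 = -858; d = -29; cross terms: (3*-29 - 19*-40)=673, (19*13 - -19*-29)=-304, (-19*-40 - 3*13)=721; twice the area = |1090| = 1090; area = 545; answer 545
Stage 3: W2 = 545; threaded value p + q = 546; r = 2; a(2) = 1*(-7) + 1*(2) = -5; iterating: a(2)=-5, a(3)=-12, a(4)=-17, a(5)=-29, a(6)=-46, a(7)=-75, a(8)=-121, a(9)=-196, a(10)=-317, a(11)=-513, a(12)=-830, a(13)=-1343, a(14)=-2173, a(15)=-3516, a(16)=-5689; answer -5689

-5689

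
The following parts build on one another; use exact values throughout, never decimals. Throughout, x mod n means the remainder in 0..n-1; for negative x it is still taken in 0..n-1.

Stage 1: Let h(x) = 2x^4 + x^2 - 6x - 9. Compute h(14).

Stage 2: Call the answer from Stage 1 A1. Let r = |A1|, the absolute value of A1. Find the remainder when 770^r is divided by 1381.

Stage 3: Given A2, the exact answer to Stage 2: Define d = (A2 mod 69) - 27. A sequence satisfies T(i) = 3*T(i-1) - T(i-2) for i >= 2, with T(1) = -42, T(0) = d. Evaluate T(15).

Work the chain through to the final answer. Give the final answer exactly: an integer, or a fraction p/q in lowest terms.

-26682594

Stage 1: 2*(14)^4 + 1*(14)^2 - 6*(14)^1 - 9 = (76832) + (196) + (-84) + (-9) = 76935; answer 76935
Stage 2: A1 = 76935; r = 76935; squarings mod 1381: 770^1=770, 770^2=451, 770^4=394, 770^8=564, 770^16=466, 770^32=339, 770^64=298, 770^128=420, 770^256=1013, 770^512=86, 770^1024=491, 770^2048=787, 770^4096=681, 770^8192=1126, 770^16384=118, 770^32768=114, 770^65536=567; 770^76935 = 770^1 * 770^2 * 770^4 * 770^128 * 770^1024 * 770^2048 * 770^8192 * 770^65536 = 1 (mod 1381); answer 1
Stage 3: A2 = 1; d = -26; T(2) = 3*(-42) - 1*(-26) = -100; iterating: T(2)=-100, T(3)=-258, T(4)=-674, T(5)=-1764, T(6)=-4618, T(7)=-12090, T(8)=-31652, T(9)=-82866, T(10)=-216946, T(11)=-567972, T(12)=-1486970, T(13)=-3892938, T(14)=-10191844, T(15)=-26682594; answer -26682594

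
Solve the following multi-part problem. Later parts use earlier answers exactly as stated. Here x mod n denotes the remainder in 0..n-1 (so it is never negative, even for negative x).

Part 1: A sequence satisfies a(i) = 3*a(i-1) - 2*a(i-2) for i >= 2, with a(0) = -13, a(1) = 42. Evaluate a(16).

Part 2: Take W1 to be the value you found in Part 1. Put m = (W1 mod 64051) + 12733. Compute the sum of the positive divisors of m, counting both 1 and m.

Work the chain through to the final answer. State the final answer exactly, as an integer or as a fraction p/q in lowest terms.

34624

Part 1: a(2) = 3*(42) - 2*(-13) = 152; iterating: a(2)=152, a(3)=372, a(4)=812, a(5)=1692, a(6)=3452, a(7)=6972, a(8)=14012, a(9)=28092, a(10)=56252, a(11)=112572, a(12)=225212, a(13)=450492, a(14)=901052, a(15)=1802172, a(16)=3604412; answer 3604412
Part 2: W1 = 3604412; m = 30289; 30289 = 7 * 4327; sigma = (1 + 7) * (1 + 4327) = 8 * 4328 = 34624; answer 34624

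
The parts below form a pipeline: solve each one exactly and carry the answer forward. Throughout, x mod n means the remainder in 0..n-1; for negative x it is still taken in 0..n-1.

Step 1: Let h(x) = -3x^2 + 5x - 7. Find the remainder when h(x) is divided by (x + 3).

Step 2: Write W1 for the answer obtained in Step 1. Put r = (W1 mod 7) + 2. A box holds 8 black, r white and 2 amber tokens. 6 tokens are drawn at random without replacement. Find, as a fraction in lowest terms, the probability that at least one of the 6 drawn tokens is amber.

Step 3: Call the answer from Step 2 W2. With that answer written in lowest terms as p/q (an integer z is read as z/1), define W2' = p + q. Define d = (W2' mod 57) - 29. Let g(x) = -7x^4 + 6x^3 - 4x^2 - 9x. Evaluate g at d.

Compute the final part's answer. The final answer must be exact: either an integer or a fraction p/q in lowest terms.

-64490

Step 1: remainder = value at the root: -3*(-3)^2 + 5*(-3)^1 - 7 = (-27) + (-15) + (-7) = -49; answer -49
Step 2: W1 = -49; r = 2; total draws C(12,6) = 924; complement C(10,6) = 210; favorable 924 - 210 = 714; P = 17/22; answer 17/22
Step 3: W2 = 17/22; threaded value p + q = 39; d = 10; -7*(10)^4 + 6*(10)^3 - 4*(10)^2 - 9*(10)^1 = (-70000) + (6000) + (-400) + (-90) = -64490; answer -64490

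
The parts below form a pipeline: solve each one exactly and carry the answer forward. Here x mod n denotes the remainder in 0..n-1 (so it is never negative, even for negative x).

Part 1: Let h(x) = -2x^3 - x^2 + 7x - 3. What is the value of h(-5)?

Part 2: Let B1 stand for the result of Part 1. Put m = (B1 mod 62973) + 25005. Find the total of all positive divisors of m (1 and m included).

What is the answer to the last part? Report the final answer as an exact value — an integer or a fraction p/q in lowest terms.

48960

Part 1: -2*(-5)^3 - 1*(-5)^2 + 7*(-5)^1 - 3 = (250) + (-25) + (-35) + (-3) = 187; answer 187
Part 2: B1 = 187; m = 25192; 25192 = 2^3 * 47 * 67; sigma = (1 + 2 + 4 + 8) * (1 + 47) * (1 + 67) = 15 * 48 * 68 = 48960; answer 48960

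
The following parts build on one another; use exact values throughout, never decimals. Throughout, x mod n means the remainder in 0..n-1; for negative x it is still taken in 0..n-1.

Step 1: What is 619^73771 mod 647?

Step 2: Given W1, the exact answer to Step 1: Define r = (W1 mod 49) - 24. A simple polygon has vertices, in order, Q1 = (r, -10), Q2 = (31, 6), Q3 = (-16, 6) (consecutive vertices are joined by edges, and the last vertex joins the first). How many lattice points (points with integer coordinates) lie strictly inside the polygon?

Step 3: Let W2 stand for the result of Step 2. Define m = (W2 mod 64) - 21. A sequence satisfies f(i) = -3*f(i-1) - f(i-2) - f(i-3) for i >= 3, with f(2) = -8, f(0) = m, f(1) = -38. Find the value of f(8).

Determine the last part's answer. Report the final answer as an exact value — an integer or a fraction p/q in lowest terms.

-6158

Step 1: squarings mod 647: 619^1=619, 619^2=137, 619^4=6, 619^8=36, 619^16=2, 619^32=4, 619^64=16, 619^128=256, 619^256=189, 619^512=136, 619^1024=380, 619^2048=119, 619^4096=574, 619^8192=153, 619^16384=117, 619^32768=102, 619^65536=52; 619^73771 = 619^1 * 619^2 * 619^8 * 619^32 * 619^8192 * 619^65536 = 453 (mod 647); answer 453
Step 2: W1 = 453; r = -12; cross terms: (-12*6 - 31*-10)=238, (31*6 - -16*6)=282, (-16*-10 - -12*6)=232; twice the area = |752| = 752; area = 376; boundary points = 1 + 47 + 4 = 52; strictly interior points = area - boundary/2 + 1 = 351; answer 351
Step 3: W2 = 351; m = 10; f(3) = -3*(-8) - 1*(-38) - 1*(10) = 52; iterating: f(3)=52, f(4)=-110, f(5)=286, f(6)=-800, f(7)=2224, f(8)=-6158; answer -6158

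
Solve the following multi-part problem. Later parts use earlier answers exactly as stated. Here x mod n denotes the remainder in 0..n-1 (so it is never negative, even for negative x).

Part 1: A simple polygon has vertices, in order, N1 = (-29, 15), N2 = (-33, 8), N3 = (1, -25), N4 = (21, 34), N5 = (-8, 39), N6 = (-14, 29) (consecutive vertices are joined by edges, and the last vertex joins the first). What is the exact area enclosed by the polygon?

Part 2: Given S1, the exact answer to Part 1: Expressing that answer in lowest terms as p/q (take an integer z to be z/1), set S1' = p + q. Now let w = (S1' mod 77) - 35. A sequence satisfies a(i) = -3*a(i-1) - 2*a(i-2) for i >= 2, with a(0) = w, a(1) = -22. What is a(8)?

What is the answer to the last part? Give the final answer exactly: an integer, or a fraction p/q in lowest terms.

Part 1: cross terms: (-29*8 - -33*15)=263, (-33*-25 - 1*8)=817, (1*34 - 21*-25)=559, (21*39 - -8*34)=1091, (-8*29 - -14*39)=314, (-14*15 - -29*29)=631; twice the area = |3675| = 3675; area = 3675/2; answer 3675/2
Part 2: S1 = 3675/2; threaded value p + q = 3677; w = 23; a(2) = -3*(-22) - 2*(23) = 20; iterating: a(2)=20, a(3)=-16, a(4)=8, a(5)=8, a(6)=-40, a(7)=104, a(8)=-232; answer -232

-232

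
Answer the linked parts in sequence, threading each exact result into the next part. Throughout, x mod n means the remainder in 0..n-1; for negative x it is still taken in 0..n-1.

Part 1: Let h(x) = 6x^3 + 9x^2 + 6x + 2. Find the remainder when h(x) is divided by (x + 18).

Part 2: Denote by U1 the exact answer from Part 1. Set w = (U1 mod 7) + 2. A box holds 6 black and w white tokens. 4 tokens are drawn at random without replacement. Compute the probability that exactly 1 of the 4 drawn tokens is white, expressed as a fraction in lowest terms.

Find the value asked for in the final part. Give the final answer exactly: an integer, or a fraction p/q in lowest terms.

8/33

Part 1: remainder = value at the root: 6*(-18)^3 + 9*(-18)^2 + 6*(-18)^1 + 2 = (-34992) + (2916) + (-108) + (2) = -32182; answer -32182
Part 2: U1 = -32182; w = 6; total draws C(12,4) = 495; favorable C(6,1)*C(6,3) = 120; P = 8/33; answer 8/33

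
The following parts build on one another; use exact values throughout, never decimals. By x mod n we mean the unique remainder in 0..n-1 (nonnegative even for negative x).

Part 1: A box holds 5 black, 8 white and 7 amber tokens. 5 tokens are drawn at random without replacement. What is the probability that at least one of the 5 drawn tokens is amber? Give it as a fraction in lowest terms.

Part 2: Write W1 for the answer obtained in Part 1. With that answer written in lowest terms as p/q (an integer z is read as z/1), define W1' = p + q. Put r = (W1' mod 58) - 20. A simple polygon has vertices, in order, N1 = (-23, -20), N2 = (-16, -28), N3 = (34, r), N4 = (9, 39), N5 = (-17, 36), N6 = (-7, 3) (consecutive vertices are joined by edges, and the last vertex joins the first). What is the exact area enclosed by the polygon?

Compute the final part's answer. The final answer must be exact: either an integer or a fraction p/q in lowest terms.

1662

Part 1: total draws C(20,5) = 15504; complement C(13,5) = 1287; favorable 15504 - 1287 = 14217; P = 4739/5168; answer 4739/5168
Part 2: W1 = 4739/5168; threaded value p + q = 9907; r = 27; cross terms: (-23*-28 - -16*-20)=324, (-16*27 - 34*-28)=520, (34*39 - 9*27)=1083, (9*36 - -17*39)=987, (-17*3 - -7*36)=201, (-7*-20 - -23*3)=209; twice the area = |3324| = 3324; area = 1662; answer 1662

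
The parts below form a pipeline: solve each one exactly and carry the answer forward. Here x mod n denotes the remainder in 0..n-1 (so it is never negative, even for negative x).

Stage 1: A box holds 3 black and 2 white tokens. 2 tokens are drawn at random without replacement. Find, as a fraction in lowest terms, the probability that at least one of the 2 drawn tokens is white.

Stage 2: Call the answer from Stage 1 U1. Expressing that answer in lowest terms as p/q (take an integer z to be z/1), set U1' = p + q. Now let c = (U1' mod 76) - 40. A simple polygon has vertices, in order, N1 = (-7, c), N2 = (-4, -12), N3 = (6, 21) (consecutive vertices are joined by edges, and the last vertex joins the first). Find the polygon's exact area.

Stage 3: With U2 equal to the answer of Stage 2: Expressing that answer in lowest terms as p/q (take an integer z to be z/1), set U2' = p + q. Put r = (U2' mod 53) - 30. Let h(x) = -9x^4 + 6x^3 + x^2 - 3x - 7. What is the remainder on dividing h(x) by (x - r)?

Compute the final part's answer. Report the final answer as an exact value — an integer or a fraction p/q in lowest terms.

-780834

Stage 1: total draws C(5,2) = 10; complement C(3,2) = 3; favorable 10 - 3 = 7; P = 7/10; answer 7/10
Stage 2: U1 = 7/10; threaded value p + q = 17; c = -23; cross terms: (-7*-12 - -4*-23)=-8, (-4*21 - 6*-12)=-12, (6*-23 - -7*21)=9; twice the area = |-11| = 11; area = 11/2; answer 11/2
Stage 3: U2 = 11/2; threaded value p + q = 13; r = -17; remainder = value at the root: -9*(-17)^4 + 6*(-17)^3 + 1*(-17)^2 - 3*(-17)^1 - 7 = (-751689) + (-29478) + (289) + (51) + (-7) = -780834; answer -780834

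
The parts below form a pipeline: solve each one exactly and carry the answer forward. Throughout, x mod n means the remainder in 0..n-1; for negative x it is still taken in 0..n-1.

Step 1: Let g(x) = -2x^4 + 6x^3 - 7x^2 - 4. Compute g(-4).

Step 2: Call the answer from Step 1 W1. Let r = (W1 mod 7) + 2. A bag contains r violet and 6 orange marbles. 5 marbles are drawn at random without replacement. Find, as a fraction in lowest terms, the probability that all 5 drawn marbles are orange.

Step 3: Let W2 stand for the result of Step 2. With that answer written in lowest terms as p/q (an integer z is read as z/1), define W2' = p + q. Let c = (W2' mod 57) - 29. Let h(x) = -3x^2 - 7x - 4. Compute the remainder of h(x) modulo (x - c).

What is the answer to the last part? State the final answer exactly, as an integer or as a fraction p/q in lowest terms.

Step 1: -2*(-4)^4 + 6*(-4)^3 - 7*(-4)^2 - 4 = (-512) + (-384) + (-112) + (-4) = -1012; answer -1012
Step 2: W1 = -1012; r = 5; total draws C(11,5) = 462; favorable C(6,5) = 6; P = 1/77; answer 1/77
Step 3: W2 = 1/77; threaded value p + q = 78; c = -8; remainder = value at the root: -3*(-8)^2 - 7*(-8)^1 - 4 = (-192) + (56) + (-4) = -140; answer -140

-140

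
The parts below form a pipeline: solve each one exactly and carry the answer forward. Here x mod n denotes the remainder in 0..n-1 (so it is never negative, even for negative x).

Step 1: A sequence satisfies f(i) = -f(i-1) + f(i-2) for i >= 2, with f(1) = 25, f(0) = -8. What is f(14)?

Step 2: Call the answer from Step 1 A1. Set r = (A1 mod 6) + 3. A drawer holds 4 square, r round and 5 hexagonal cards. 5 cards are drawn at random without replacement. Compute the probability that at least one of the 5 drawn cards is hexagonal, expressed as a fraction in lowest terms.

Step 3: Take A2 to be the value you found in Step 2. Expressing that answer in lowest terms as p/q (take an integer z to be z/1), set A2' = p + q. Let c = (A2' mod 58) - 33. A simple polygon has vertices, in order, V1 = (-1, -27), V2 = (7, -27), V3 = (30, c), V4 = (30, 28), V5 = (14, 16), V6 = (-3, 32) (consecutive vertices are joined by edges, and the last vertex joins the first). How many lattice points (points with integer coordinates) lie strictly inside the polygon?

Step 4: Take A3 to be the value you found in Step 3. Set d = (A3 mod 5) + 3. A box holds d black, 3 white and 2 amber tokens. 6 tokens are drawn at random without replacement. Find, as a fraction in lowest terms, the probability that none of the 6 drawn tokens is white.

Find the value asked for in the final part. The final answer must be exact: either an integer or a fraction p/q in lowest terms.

Step 1: f(2) = -1*(25) + 1*(-8) = -33; iterating: f(2)=-33, f(3)=58, f(4)=-91, f(5)=149, f(6)=-240, f(7)=389, f(8)=-629, f(9)=1018, f(10)=-1647, f(11)=2665, f(12)=-4312, f(13)=6977, f(14)=-11289; answer -11289
Step 2: A1 = -11289; r = 6; total draws C(15,5) = 3003; complement C(10,5) = 252; favorable 3003 - 252 = 2751; P = 131/143; answer 131/143
Step 3: A2 = 131/143; threaded value p + q = 274; c = 9; cross terms: (-1*-27 - 7*-27)=216, (7*9 - 30*-27)=873, (30*28 - 30*9)=570, (30*16 - 14*28)=88, (14*32 - -3*16)=496, (-3*-27 - -1*32)=113; twice the area = |2356| = 2356; area = 1178; boundary points = 8 + 1 + 19 + 4 + 1 + 1 = 34; strictly interior points = area - boundary/2 + 1 = 1162; answer 1162
Step 4: A3 = 1162; d = 5; total draws C(10,6) = 210; favorable C(7,6) = 7; P = 1/30; answer 1/30

1/30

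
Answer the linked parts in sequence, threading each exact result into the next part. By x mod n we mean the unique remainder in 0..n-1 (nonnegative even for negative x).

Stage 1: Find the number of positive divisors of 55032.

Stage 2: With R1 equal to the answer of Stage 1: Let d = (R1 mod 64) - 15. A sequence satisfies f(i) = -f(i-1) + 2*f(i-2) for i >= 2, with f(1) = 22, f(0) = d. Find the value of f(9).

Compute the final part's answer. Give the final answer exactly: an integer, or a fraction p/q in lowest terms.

Stage 1: 55032 = 2^3 * 3 * 2293; number of divisors = (3+1) * (1+1) * (1+1) = 16; answer 16
Stage 2: R1 = 16; d = 1; f(2) = -1*(22) + 2*(1) = -20; iterating: f(2)=-20, f(3)=64, f(4)=-104, f(5)=232, f(6)=-440, f(7)=904, f(8)=-1784, f(9)=3592; answer 3592

3592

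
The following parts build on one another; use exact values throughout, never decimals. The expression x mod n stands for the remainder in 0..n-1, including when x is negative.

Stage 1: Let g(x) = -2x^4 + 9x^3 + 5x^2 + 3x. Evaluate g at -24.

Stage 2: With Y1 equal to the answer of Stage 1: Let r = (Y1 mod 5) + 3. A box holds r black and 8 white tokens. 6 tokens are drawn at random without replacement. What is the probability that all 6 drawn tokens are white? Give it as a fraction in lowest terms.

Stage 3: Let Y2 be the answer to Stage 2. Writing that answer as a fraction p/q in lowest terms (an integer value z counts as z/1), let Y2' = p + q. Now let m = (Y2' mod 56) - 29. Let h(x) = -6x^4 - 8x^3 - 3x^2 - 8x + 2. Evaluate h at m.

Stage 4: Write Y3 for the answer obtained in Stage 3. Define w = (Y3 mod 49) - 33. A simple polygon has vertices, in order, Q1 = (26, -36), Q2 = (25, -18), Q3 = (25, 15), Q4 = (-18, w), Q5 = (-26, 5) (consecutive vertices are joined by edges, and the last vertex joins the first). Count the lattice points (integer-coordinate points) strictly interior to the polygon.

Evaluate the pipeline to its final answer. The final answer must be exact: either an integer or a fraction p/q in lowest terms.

1384

Stage 1: -2*(-24)^4 + 9*(-24)^3 + 5*(-24)^2 + 3*(-24)^1 = (-663552) + (-124416) + (2880) + (-72) = -785160; answer -785160
Stage 2: Y1 = -785160; r = 3; total draws C(11,6) = 462; favorable C(8,6) = 28; P = 2/33; answer 2/33
Stage 3: Y2 = 2/33; threaded value p + q = 35; m = 6; -6*(6)^4 - 8*(6)^3 - 3*(6)^2 - 8*(6)^1 + 2 = (-7776) + (-1728) + (-108) + (-48) + (2) = -9658; answer -9658
Stage 4: Y3 = -9658; w = 11; cross terms: (26*-18 - 25*-36)=432, (25*15 - 25*-18)=825, (25*11 - -18*15)=545, (-18*5 - -26*11)=196, (-26*-36 - 26*5)=806; twice the area = |2804| = 2804; area = 1402; boundary points = 1 + 33 + 1 + 2 + 1 = 38; strictly interior points = area - boundary/2 + 1 = 1384; answer 1384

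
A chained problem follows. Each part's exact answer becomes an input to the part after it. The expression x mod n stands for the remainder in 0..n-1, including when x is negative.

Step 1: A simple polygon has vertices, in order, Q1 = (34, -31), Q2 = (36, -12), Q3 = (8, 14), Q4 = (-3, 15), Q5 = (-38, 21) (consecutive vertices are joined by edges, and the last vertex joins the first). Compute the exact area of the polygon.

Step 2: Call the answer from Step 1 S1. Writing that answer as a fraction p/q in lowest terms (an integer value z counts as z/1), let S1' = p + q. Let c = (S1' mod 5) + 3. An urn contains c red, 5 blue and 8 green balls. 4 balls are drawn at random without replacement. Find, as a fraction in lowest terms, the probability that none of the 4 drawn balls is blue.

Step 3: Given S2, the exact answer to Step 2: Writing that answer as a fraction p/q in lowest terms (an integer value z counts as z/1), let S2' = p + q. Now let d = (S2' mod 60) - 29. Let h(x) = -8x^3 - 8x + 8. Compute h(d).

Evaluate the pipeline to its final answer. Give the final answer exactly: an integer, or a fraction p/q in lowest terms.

Step 1: cross terms: (34*-12 - 36*-31)=708, (36*14 - 8*-12)=600, (8*15 - -3*14)=162, (-3*21 - -38*15)=507, (-38*-31 - 34*21)=464; twice the area = |2441| = 2441; area = 2441/2; answer 2441/2
Step 2: S1 = 2441/2; threaded value p + q = 2443; c = 6; total draws C(19,4) = 3876; favorable C(14,4) = 1001; P = 1001/3876; answer 1001/3876
Step 3: S2 = 1001/3876; threaded value p + q = 4877; d = -12; -8*(-12)^3 - 8*(-12)^1 + 8 = (13824) + (96) + (8) = 13928; answer 13928

13928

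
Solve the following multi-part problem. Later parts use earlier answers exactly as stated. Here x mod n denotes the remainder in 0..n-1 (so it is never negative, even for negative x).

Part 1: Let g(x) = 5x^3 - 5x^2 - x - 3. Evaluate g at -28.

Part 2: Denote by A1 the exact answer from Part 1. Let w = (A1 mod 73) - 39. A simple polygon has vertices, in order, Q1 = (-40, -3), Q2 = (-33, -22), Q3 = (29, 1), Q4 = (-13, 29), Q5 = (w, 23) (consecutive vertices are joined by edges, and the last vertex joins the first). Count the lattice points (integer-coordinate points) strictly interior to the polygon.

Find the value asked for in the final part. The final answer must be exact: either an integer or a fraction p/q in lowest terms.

Part 1: 5*(-28)^3 - 5*(-28)^2 - 1*(-28)^1 - 3 = (-109760) + (-3920) + (28) + (-3) = -113655; answer -113655
Part 2: A1 = -113655; w = -33; cross terms: (-40*-22 - -33*-3)=781, (-33*1 - 29*-22)=605, (29*29 - -13*1)=854, (-13*23 - -33*29)=658, (-33*-3 - -40*23)=1019; twice the area = |3917| = 3917; area = 3917/2; boundary points = 1 + 1 + 14 + 2 + 1 = 19; strictly interior points = area - boundary/2 + 1 = 1950; answer 1950

1950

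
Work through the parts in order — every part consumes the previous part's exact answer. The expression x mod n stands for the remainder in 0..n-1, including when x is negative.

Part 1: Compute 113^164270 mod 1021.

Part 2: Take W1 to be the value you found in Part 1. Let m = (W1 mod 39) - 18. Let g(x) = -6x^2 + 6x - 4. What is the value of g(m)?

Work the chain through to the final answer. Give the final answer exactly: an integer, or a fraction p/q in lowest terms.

-124

Part 1: squarings mod 1021: 113^1=113, 113^2=517, 113^4=808, 113^8=445, 113^16=972, 113^32=359, 113^64=235, 113^128=91, 113^256=113, 113^512=517, 113^1024=808, 113^2048=445, 113^4096=972, 113^8192=359, 113^16384=235, 113^32768=91, 113^65536=113, 113^131072=517; 113^164270 = 113^2 * 113^4 * 113^8 * 113^32 * 113^128 * 113^256 * 113^32768 * 113^131072 = 521 (mod 1021); answer 521
Part 2: W1 = 521; m = -4; -6*(-4)^2 + 6*(-4)^1 - 4 = (-96) + (-24) + (-4) = -124; answer -124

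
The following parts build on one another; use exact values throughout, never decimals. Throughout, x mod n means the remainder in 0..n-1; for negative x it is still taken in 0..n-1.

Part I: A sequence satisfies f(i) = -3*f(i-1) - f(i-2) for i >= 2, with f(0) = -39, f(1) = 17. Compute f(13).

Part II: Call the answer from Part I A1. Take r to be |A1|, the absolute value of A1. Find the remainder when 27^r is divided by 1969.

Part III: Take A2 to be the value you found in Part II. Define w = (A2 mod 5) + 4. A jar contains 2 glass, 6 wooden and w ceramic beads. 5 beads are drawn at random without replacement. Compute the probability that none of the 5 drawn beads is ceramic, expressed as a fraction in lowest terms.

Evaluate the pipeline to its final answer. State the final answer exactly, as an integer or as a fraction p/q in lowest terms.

7/99

Part I: f(2) = -3*(17) - 1*(-39) = -12; iterating: f(2)=-12, f(3)=19, f(4)=-45, f(5)=116, f(6)=-303, f(7)=793, f(8)=-2076, f(9)=5435, f(10)=-14229, f(11)=37252, f(12)=-97527, f(13)=255329; answer 255329
Part II: A1 = 255329; r = 255329; squarings mod 1969: 27^1=27, 27^2=729, 27^4=1780, 27^8=279, 27^16=1050, 27^32=1829, 27^64=1879, 27^128=224, 27^256=951, 27^512=630, 27^1024=1131, 27^2048=1280, 27^4096=192, 27^8192=1422, 27^16384=1890, 27^32768=334, 27^65536=1292, 27^131072=1521; 27^255329 = 27^1 * 27^32 * 27^64 * 27^256 * 27^1024 * 27^8192 * 27^16384 * 27^32768 * 27^65536 * 27^131072 = 75 (mod 1969); answer 75
Part III: A2 = 75; w = 4; total draws C(12,5) = 792; favorable C(8,5) = 56; P = 7/99; answer 7/99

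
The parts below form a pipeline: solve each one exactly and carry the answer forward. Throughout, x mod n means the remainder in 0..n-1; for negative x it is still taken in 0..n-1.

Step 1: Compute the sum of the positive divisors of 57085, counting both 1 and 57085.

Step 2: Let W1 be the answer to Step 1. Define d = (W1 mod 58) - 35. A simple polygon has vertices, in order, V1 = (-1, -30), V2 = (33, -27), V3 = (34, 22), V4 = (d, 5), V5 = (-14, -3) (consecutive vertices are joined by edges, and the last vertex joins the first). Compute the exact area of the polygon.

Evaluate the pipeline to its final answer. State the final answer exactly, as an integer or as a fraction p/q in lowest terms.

Step 1: 57085 = 5 * 7^2 * 233; sigma = (1 + 5) * (1 + 7 + 49) * (1 + 233) = 6 * 57 * 234 = 80028; answer 80028
Step 2: W1 = 80028; d = 11; cross terms: (-1*-27 - 33*-30)=1017, (33*22 - 34*-27)=1644, (34*5 - 11*22)=-72, (11*-3 - -14*5)=37, (-14*-30 - -1*-3)=417; twice the area = |3043| = 3043; area = 3043/2; answer 3043/2

3043/2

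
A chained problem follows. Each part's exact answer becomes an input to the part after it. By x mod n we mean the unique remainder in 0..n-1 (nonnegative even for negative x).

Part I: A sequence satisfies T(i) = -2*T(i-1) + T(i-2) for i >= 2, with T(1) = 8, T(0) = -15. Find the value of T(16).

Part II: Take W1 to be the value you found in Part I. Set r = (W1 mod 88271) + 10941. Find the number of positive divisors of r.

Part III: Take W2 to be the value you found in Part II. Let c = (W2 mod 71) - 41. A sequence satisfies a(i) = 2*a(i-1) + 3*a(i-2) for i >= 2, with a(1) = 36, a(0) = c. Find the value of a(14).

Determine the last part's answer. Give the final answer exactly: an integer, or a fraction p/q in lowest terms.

Part I: T(2) = -2*(8) + 1*(-15) = -31; iterating: T(2)=-31, T(3)=70, T(4)=-171, T(5)=412, T(6)=-995, T(7)=2402, T(8)=-5799, T(9)=14000, T(10)=-33799, T(11)=81598, T(12)=-196995, T(13)=475588, T(14)=-1148171, T(15)=2771930, T(16)=-6692031; answer -6692031
Part II: W1 = -6692031; r = 27506; 27506 = 2 * 17 * 809; number of divisors = (1+1) * (1+1) * (1+1) = 8; answer 8
Part III: W2 = 8; c = -33; a(2) = 2*(36) + 3*(-33) = -27; iterating: a(2)=-27, a(3)=54, a(4)=27, a(5)=216, a(6)=513, a(7)=1674, a(8)=4887, a(9)=14796, a(10)=44253, a(11)=132894, a(12)=398547, a(13)=1195776, a(14)=3587193; answer 3587193

3587193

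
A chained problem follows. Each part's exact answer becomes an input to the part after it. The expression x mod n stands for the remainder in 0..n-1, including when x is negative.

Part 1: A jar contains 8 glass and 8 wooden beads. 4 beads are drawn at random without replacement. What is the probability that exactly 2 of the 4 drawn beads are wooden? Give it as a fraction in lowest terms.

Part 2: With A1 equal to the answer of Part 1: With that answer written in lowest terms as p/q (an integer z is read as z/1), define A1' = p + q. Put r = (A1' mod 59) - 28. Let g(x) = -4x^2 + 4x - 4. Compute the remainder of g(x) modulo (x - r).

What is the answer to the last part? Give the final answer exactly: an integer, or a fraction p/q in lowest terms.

Part 1: total draws C(16,4) = 1820; favorable C(8,2)*C(8,2) = 784; P = 28/65; answer 28/65
Part 2: A1 = 28/65; threaded value p + q = 93; r = 6; remainder = value at the root: -4*(6)^2 + 4*(6)^1 - 4 = (-144) + (24) + (-4) = -124; answer -124

-124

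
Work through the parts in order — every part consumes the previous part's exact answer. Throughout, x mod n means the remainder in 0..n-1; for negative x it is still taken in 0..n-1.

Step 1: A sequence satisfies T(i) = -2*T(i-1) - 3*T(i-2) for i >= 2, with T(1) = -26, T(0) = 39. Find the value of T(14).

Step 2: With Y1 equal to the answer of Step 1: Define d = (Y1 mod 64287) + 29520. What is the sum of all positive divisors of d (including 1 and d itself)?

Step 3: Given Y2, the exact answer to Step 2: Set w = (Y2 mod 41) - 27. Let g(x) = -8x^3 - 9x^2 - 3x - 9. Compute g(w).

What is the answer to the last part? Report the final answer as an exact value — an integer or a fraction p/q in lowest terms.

Step 1: T(2) = -2*(-26) - 3*(39) = -65; iterating: T(2)=-65, T(3)=208, T(4)=-221, T(5)=-182, T(6)=1027, T(7)=-1508, T(8)=-65, T(9)=4654, T(10)=-9113, T(11)=4264, T(12)=18811, T(13)=-50414, T(14)=44395; answer 44395
Step 2: Y1 = 44395; d = 73915; 73915 = 5 * 14783; sigma = (1 + 5) * (1 + 14783) = 6 * 14784 = 88704; answer 88704
Step 3: Y2 = 88704; w = -6; -8*(-6)^3 - 9*(-6)^2 - 3*(-6)^1 - 9 = (1728) + (-324) + (18) + (-9) = 1413; answer 1413

1413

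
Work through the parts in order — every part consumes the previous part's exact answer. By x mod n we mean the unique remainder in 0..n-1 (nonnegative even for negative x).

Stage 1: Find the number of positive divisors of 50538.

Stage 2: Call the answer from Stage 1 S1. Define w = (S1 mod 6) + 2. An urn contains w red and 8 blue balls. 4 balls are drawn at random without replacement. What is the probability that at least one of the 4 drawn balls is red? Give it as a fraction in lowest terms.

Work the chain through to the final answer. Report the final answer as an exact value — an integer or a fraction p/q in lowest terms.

85/99

Stage 1: 50538 = 2 * 3 * 8423; number of divisors = (1+1) * (1+1) * (1+1) = 8; answer 8
Stage 2: S1 = 8; w = 4; total draws C(12,4) = 495; complement C(8,4) = 70; favorable 495 - 70 = 425; P = 85/99; answer 85/99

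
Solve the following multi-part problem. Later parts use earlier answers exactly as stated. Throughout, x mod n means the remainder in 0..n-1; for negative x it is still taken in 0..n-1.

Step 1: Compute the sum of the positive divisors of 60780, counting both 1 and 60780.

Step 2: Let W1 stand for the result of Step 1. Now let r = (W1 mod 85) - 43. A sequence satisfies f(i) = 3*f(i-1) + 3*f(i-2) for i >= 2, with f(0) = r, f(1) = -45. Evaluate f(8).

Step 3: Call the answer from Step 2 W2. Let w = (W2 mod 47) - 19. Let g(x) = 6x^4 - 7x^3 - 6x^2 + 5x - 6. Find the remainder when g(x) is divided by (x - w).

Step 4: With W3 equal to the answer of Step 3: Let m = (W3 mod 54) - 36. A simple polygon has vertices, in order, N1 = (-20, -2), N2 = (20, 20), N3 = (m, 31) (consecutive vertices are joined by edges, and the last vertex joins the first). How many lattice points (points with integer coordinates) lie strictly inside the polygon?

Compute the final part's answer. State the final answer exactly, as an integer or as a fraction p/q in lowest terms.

835

Step 1: 60780 = 2^2 * 3 * 5 * 1013; sigma = (1 + 2 + 4) * (1 + 3) * (1 + 5) * (1 + 1013) = 7 * 4 * 6 * 1014 = 170352; answer 170352
Step 2: W1 = 170352; r = -31; f(2) = 3*(-45) + 3*(-31) = -228; iterating: f(2)=-228, f(3)=-819, f(4)=-3141, f(5)=-11880, f(6)=-45063, f(7)=-170829, f(8)=-647676; answer -647676
Step 3: W2 = -647676; w = 12; remainder = value at the root: 6*(12)^4 - 7*(12)^3 - 6*(12)^2 + 5*(12)^1 - 6 = (124416) + (-12096) + (-864) + (60) + (-6) = 111510; answer 111510
Step 4: W3 = 111510; m = -36; cross terms: (-20*20 - 20*-2)=-360, (20*31 - -36*20)=1340, (-36*-2 - -20*31)=692; twice the area = |1672| = 1672; area = 836; boundary points = 2 + 1 + 1 = 4; strictly interior points = area - boundary/2 + 1 = 835; answer 835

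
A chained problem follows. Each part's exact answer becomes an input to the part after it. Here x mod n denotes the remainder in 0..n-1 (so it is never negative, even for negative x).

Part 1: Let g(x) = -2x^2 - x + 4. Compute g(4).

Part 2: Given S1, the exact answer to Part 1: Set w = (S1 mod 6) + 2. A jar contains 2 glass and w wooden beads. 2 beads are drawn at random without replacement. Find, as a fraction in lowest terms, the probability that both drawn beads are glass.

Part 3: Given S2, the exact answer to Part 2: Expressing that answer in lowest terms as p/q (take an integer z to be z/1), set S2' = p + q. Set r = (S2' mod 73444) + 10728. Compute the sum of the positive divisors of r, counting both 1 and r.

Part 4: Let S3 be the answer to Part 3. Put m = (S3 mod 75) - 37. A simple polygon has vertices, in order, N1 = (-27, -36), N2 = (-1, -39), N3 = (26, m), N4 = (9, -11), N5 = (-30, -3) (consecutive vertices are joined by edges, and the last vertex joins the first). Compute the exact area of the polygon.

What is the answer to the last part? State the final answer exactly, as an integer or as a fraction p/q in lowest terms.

2397/2

Part 1: -2*(4)^2 - 1*(4)^1 + 4 = (-32) + (-4) + (4) = -32; answer -32
Part 2: S1 = -32; w = 6; total draws C(8,2) = 28; favorable C(2,2) = 1; P = 1/28; answer 1/28
Part 3: S2 = 1/28; threaded value p + q = 29; r = 10757; 10757 = 31 * 347; sigma = (1 + 31) * (1 + 347) = 32 * 348 = 11136; answer 11136
Part 4: S3 = 11136; m = -1; cross terms: (-27*-39 - -1*-36)=1017, (-1*-1 - 26*-39)=1015, (26*-11 - 9*-1)=-277, (9*-3 - -30*-11)=-357, (-30*-36 - -27*-3)=999; twice the area = |2397| = 2397; area = 2397/2; answer 2397/2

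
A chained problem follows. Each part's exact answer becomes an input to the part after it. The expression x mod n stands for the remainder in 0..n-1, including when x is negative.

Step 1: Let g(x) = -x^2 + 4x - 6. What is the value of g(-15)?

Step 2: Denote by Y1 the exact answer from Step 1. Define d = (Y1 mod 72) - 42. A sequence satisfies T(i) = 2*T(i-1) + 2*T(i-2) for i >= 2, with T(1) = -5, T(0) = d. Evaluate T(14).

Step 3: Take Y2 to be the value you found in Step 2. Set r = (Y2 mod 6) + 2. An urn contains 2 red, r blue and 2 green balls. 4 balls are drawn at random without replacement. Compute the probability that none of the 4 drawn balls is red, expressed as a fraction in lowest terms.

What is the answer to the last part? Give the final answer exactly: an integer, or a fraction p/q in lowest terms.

Step 1: -1*(-15)^2 + 4*(-15)^1 - 6 = (-225) + (-60) + (-6) = -291; answer -291
Step 2: Y1 = -291; d = 27; T(2) = 2*(-5) + 2*(27) = 44; iterating: T(2)=44, T(3)=78, T(4)=244, T(5)=644, T(6)=1776, T(7)=4840, T(8)=13232, T(9)=36144, T(10)=98752, T(11)=269792, T(12)=737088, T(13)=2013760, T(14)=5501696; answer 5501696
Step 3: Y2 = 5501696; r = 4; total draws C(8,4) = 70; favorable C(6,4) = 15; P = 3/14; answer 3/14

3/14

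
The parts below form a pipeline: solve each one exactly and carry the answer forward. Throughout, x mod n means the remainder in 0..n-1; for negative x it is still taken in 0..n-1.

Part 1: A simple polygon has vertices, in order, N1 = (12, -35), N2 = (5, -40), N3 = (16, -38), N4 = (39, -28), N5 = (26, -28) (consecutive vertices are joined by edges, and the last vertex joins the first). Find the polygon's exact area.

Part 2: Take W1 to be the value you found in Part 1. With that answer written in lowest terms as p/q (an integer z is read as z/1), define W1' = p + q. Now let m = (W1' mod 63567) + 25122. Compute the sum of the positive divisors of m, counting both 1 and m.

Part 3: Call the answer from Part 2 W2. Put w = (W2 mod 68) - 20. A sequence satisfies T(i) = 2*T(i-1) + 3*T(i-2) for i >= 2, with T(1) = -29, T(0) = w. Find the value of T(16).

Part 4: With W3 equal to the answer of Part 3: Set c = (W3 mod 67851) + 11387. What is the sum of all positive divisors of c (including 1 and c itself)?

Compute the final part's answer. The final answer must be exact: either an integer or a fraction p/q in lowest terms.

Part 1: cross terms: (12*-40 - 5*-35)=-305, (5*-38 - 16*-40)=450, (16*-28 - 39*-38)=1034, (39*-28 - 26*-28)=-364, (26*-35 - 12*-28)=-574; twice the area = |241| = 241; area = 241/2; answer 241/2
Part 2: W1 = 241/2; threaded value p + q = 243; m = 25365; 25365 = 3 * 5 * 19 * 89; sigma = (1 + 3) * (1 + 5) * (1 + 19) * (1 + 89) = 4 * 6 * 20 * 90 = 43200; answer 43200
Part 3: W2 = 43200; w = 0; T(2) = 2*(-29) + 3*(0) = -58; iterating: T(2)=-58, T(3)=-203, T(4)=-580, T(5)=-1769, T(6)=-5278, T(7)=-15863, T(8)=-47560, T(9)=-142709, T(10)=-428098, T(11)=-1284323, T(12)=-3852940, T(13)=-11558849, T(14)=-34676518, T(15)=-104029583, T(16)=-312088720; answer -312088720
Part 4: W3 = -312088720; c = 37267; 37267 = 83 * 449; sigma = (1 + 83) * (1 + 449) = 84 * 450 = 37800; answer 37800

37800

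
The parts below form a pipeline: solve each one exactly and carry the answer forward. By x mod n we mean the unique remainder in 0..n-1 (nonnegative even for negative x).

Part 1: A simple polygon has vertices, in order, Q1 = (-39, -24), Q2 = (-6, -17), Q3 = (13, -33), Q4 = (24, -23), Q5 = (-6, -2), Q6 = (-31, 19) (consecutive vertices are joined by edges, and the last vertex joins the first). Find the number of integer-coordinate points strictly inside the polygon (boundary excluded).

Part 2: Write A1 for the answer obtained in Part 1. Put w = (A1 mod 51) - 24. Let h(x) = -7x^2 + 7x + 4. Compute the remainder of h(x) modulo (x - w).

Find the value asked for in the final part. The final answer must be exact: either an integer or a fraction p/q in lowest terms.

-4546

Part 1: cross terms: (-39*-17 - -6*-24)=519, (-6*-33 - 13*-17)=419, (13*-23 - 24*-33)=493, (24*-2 - -6*-23)=-186, (-6*19 - -31*-2)=-176, (-31*-24 - -39*19)=1485; twice the area = |2554| = 2554; area = 1277; boundary points = 1 + 1 + 1 + 3 + 1 + 1 = 8; strictly interior points = area - boundary/2 + 1 = 1274; answer 1274
Part 2: A1 = 1274; w = 26; remainder = value at the root: -7*(26)^2 + 7*(26)^1 + 4 = (-4732) + (182) + (4) = -4546; answer -4546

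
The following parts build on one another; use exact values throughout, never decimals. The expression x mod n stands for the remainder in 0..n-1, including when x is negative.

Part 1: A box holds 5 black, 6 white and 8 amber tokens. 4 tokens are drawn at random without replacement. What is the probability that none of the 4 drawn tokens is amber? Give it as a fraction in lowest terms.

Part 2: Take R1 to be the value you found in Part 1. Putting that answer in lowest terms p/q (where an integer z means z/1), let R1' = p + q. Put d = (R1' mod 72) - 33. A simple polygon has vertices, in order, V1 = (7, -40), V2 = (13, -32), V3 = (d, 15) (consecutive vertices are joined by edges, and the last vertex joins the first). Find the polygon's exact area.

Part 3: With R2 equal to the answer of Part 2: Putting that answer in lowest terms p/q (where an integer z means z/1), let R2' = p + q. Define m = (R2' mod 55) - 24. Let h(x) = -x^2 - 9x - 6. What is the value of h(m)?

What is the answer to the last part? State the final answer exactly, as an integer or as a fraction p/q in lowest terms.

Part 1: total draws C(19,4) = 3876; favorable C(11,4) = 330; P = 55/646; answer 55/646
Part 2: R1 = 55/646; threaded value p + q = 701; d = 20; cross terms: (7*-32 - 13*-40)=296, (13*15 - 20*-32)=835, (20*-40 - 7*15)=-905; twice the area = |226| = 226; area = 113; answer 113
Part 3: R2 = 113; threaded value p + q = 114; m = -20; -1*(-20)^2 - 9*(-20)^1 - 6 = (-400) + (180) + (-6) = -226; answer -226

-226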